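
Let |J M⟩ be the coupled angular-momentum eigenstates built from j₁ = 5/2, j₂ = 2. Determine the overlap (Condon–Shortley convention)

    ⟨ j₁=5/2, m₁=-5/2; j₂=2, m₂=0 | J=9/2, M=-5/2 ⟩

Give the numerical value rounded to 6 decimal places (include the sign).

+0.408248  (= +√(1/6))

j₁+j₂−J=0  J+j₁−j₂=5  J−j₁+j₂=4  j₁+j₂+J+1=10
(j₁±m₁, j₂±m₂, J±M) = (0,5,2,2,2,7)
P² = 38400
sum k=0..0:
  [0] +1/480 = 1/480
S = 1/480
C² = P²·S² = 1/6 ; C = +0.408248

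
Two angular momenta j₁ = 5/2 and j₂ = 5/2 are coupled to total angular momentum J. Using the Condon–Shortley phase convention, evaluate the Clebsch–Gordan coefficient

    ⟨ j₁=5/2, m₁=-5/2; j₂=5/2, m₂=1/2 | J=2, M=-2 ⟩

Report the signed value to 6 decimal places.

√[5·3!2!2!/8! · 0!5!3!2!0!4!] = √(720/7)
  +(−1)^3/∏(3,0,2,0,0,2)! = -1/24  (running -1/24)
⟨..|..⟩ = √(720/7)·(-1/24) = -0.422577

-0.422577  (= −√(5/28))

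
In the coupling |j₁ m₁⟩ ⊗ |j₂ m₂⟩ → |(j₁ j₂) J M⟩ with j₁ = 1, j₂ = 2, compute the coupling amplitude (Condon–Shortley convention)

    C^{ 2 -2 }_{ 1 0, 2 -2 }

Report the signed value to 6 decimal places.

j₁+j₂−J=1  J+j₁−j₂=1  J−j₁+j₂=3  j₁+j₂+J+1=6
(j₁±m₁, j₂±m₂, J±M) = (1,1,0,4,0,4)
P² = 24
sum k=0..0:
  [0] +1/6 = 1/6
S = 1/6
C² = P²·S² = 2/3 ; C = +0.816497

+√(2/3) ≈ +0.816497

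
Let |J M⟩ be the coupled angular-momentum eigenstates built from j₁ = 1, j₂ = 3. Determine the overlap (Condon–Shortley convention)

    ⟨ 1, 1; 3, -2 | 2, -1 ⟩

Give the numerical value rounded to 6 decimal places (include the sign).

+√(10/21) = +0.690066

√[5·2!0!4!/7! · 2!0!1!5!1!3!] = √(480/7)
  +(−1)^0/∏(0,2,0,1,0,3)! = 1/12  (running 1/12)
⟨..|..⟩ = √(480/7)·(1/12) = +0.690066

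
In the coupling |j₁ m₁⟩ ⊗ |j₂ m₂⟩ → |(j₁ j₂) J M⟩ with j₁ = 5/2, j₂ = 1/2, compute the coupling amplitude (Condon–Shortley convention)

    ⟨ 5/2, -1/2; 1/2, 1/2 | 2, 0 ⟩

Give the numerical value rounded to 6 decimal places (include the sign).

j₁+j₂−J=1  J+j₁−j₂=4  J−j₁+j₂=0  j₁+j₂+J+1=6
(j₁±m₁, j₂±m₂, J±M) = (2,3,1,0,2,2)
P² = 8
sum k=1..1:
  [1] −1/4 = -1/4
S = -1/4
C² = P²·S² = 1/2 ; C = -0.707107

−√(1/2) ≈ -0.707107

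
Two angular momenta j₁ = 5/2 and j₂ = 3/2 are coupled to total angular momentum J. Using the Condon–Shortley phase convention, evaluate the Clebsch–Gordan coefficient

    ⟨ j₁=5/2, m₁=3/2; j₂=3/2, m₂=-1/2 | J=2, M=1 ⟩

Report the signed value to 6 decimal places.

+√(1/42) ≈ +0.154303

triangle: 2!*3!*1!/7! = 12/5040
(j±m)!: 4!*1!*1!*2!*3!*1! = 288
prefactor² = (2J+1)*Δ*N² = 24/7
  k=0: +1/(0!*2!*1!*1!*2!*0!) = 1/4
  k=1: −1/(1!*1!*0!*0!*3!*1!) = -1/6
Σ = 1/12  ⇒  CG² = 24/7*1/12² = 1/42
CG = +√(1/42) = +0.154303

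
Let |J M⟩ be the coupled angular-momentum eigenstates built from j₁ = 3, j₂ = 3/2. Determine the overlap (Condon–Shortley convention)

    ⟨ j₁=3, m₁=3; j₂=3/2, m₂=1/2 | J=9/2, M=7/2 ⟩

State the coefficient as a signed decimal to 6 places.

√[10·0!6!3!/10! · 6!0!2!1!8!1!] = √(691200)
  +(−1)^0/∏(0,0,0,2,6,1)! = 1/1440  (running 1/1440)
⟨..|..⟩ = √(691200)·(1/1440) = +0.577350

+0.577350  (= +√(1/3))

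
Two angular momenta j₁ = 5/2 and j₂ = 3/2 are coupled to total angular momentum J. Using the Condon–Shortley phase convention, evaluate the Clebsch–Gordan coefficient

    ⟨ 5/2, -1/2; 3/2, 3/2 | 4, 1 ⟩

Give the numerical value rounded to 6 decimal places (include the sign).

√[9·0!5!3!/9! · 2!3!3!0!5!3!] = √(6480/7)
  +(−1)^0/∏(0,0,3,3,2,0)! = 1/72  (running 1/72)
⟨..|..⟩ = √(6480/7)·(1/72) = +0.422577

+√(5/28) ≈ +0.422577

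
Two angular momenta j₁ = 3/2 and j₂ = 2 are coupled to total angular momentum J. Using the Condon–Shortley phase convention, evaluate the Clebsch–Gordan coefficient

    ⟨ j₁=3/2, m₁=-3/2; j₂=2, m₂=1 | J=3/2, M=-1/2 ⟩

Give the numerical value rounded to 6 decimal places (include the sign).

+√(2/5) ≈ +0.632456

j₁+j₂−J=2  J+j₁−j₂=1  J−j₁+j₂=2  j₁+j₂+J+1=6
(j₁±m₁, j₂±m₂, J±M) = (0,3,3,1,1,2)
P² = 8/5
sum k=2..2:
  [2] +1/2 = 1/2
S = 1/2
C² = P²·S² = 2/5 ; C = +0.632456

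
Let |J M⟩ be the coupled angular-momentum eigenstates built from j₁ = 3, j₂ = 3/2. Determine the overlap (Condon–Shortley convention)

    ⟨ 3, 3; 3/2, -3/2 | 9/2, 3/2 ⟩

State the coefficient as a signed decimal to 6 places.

triangle: 0!×6!×3!/10! = 4320/3628800
(j±m)!: 6!×0!×0!×3!×6!×3! = 18662400
prefactor² = (2J+1)×Δ×N² = 1555200/7
  k=0: +1/(0!×0!×0!×0!×6!×3!) = 1/4320
Σ = 1/4320  ⇒  CG² = 1555200/7×1/4320² = 1/84
CG = +√(1/84) = +0.109109

+√(1/84) = +0.109109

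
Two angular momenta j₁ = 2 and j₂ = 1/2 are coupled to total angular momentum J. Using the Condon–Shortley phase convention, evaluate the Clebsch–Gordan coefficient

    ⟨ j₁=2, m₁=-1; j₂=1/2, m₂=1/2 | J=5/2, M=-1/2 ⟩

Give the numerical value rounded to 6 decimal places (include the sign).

+0.632456  (= +√(2/5))

triangle: 0!*4!*1!/6! = 24/720
(j±m)!: 1!*3!*1!*0!*2!*3! = 72
prefactor² = (2J+1)*Δ*N² = 72/5
  k=0: +1/(0!*0!*3!*1!*1!*0!) = 1/6
Σ = 1/6  ⇒  CG² = 72/5*1/6² = 2/5
CG = +√(2/5) = +0.632456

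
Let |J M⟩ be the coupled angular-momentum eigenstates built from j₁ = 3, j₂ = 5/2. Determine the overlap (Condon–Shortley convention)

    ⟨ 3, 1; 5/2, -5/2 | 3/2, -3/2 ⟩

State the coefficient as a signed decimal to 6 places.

√[4·4!2!1!/8! · 4!2!0!5!0!3!] = √(1152/7)
  +(−1)^0/∏(0,4,2,0,0,1)! = 1/48  (running 1/48)
⟨..|..⟩ = √(1152/7)·(1/48) = +0.267261

+√(1/14) ≈ +0.267261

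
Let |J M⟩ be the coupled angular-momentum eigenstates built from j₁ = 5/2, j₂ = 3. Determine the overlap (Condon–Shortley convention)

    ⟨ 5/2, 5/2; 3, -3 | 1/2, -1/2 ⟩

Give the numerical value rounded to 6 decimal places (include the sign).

j₁+j₂−J=5  J+j₁−j₂=0  J−j₁+j₂=1  j₁+j₂+J+1=7
(j₁±m₁, j₂±m₂, J±M) = (5,0,0,6,0,1)
P² = 28800/7
sum k=0..0:
  [0] +1/120 = 1/120
S = 1/120
C² = P²·S² = 2/7 ; C = +0.534522

+√(2/7) ≈ +0.534522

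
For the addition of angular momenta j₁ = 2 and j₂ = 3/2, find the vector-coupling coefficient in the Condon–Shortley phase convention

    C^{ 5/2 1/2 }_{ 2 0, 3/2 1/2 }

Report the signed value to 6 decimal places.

j₁+j₂−J=1  J+j₁−j₂=3  J−j₁+j₂=2  j₁+j₂+J+1=7
(j₁±m₁, j₂±m₂, J±M) = (2,2,2,1,3,2)
P² = 48/35
sum k=0..1:
  [0] +1/4 = 1/4
  [1] −1/2 = -1/2
S = -1/4
C² = P²·S² = 3/35 ; C = -0.292770

−√(3/35) ≈ -0.292770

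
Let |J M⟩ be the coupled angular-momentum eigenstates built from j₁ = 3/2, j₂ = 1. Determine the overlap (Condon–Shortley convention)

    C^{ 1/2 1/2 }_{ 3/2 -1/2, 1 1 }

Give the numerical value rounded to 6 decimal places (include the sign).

+√(1/6) ≈ +0.408248

√[2·2!1!0!/4! · 1!2!2!0!1!0!] = √(2/3)
  +(−1)^2/∏(2,0,0,0,1,0)! = 1/2  (running 1/2)
⟨..|..⟩ = √(2/3)·(1/2) = +0.408248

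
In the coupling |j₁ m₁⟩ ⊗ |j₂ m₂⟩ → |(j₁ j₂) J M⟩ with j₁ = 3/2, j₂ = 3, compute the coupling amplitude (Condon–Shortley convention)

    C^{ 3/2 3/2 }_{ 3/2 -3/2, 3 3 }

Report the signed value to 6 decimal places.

−√(4/7) = -0.755929

√[4·3!0!3!/7! · 0!3!6!0!3!0!] = √(5184/7)
  +(−1)^3/∏(3,0,0,3,0,0)! = -1/36  (running -1/36)
⟨..|..⟩ = √(5184/7)·(-1/36) = -0.755929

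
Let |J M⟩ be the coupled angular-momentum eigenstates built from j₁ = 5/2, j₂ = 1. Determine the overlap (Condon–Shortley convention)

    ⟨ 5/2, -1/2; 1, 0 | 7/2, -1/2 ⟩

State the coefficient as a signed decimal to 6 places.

+√(4/7) = +0.755929

triangle: 0!*5!*2!/8! = 240/40320
(j±m)!: 2!*3!*1!*1!*3!*4! = 1728
prefactor² = (2J+1)*Δ*N² = 576/7
  k=0: +1/(0!*0!*3!*1!*2!*1!) = 1/12
Σ = 1/12  ⇒  CG² = 576/7*1/12² = 4/7
CG = +√(4/7) = +0.755929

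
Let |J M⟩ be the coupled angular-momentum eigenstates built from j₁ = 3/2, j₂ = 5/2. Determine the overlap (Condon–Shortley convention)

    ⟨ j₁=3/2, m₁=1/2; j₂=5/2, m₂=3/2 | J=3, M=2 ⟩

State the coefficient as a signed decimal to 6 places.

j₁+j₂−J=1  J+j₁−j₂=2  J−j₁+j₂=4  j₁+j₂+J+1=8
(j₁±m₁, j₂±m₂, J±M) = (2,1,4,1,5,1)
P² = 48
sum k=0..1:
  [0] +1/24 = 1/24
  [1] −1/12 = -1/12
S = -1/24
C² = P²·S² = 1/12 ; C = -0.288675

−√(1/12) ≈ -0.288675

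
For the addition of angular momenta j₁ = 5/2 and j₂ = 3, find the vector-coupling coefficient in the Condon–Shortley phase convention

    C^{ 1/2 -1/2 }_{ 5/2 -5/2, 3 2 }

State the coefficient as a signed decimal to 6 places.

√[2·5!0!1!/7! · 0!5!5!1!0!1!] = √(4800/7)
  +(−1)^5/∏(5,0,0,0,0,1)! = -1/120  (running -1/120)
⟨..|..⟩ = √(4800/7)·(-1/120) = -0.218218

-0.218218  (= −√(1/21))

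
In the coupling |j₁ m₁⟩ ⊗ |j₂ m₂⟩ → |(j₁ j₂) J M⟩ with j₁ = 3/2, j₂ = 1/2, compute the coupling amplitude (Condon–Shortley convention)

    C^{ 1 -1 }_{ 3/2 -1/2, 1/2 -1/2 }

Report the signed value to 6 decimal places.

√[3·1!2!0!/4! · 1!2!0!1!0!2!] = √(1)
  +(−1)^0/∏(0,1,2,0,0,0)! = 1/2  (running 1/2)
⟨..|..⟩ = √(1)·(1/2) = +0.500000

+0.500000  (= +√(1/4))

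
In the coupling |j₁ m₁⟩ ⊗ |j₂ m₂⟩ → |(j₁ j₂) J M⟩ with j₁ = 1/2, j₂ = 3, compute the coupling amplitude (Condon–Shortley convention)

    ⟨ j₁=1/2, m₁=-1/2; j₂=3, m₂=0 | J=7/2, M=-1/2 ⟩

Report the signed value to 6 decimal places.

+√(4/7) ≈ +0.755929

√[8·0!1!6!/8! · 0!1!3!3!3!4!] = √(5184/7)
  +(−1)^0/∏(0,0,1,3,0,3)! = 1/36  (running 1/36)
⟨..|..⟩ = √(5184/7)·(1/36) = +0.755929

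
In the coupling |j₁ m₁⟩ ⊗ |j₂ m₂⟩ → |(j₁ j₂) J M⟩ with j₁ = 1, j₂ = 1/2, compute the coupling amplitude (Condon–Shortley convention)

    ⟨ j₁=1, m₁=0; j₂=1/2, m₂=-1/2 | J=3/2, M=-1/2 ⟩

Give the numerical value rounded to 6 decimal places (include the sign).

triangle: 0!*2!*1!/4! = 2/24
(j±m)!: 1!*1!*0!*1!*1!*2! = 2
prefactor² = (2J+1)*Δ*N² = 2/3
  k=0: +1/(0!*0!*1!*0!*1!*1!) = 1
Σ = 1  ⇒  CG² = 2/3*1² = 2/3
CG = +√(2/3) = +0.816497

+0.816497  (= +√(2/3))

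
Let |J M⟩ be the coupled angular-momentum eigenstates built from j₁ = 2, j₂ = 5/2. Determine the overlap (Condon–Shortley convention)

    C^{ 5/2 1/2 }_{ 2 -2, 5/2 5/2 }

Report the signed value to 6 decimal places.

+0.462910

√[6·2!2!3!/8! · 0!4!5!0!3!2!] = √(864/7)
  +(−1)^2/∏(2,0,2,3,0,0)! = 1/24  (running 1/24)
⟨..|..⟩ = √(864/7)·(1/24) = +0.462910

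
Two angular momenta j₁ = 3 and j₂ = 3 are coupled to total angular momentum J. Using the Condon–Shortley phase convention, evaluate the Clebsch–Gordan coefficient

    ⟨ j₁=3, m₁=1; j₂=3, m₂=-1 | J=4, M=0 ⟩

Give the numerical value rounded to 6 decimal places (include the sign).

+0.080582  (= +√(1/154))

√[9·2!4!4!/11! · 4!2!2!4!4!4!] = √(663552/1925)
  +(−1)^0/∏(0,2,2,2,2,2)! = 1/32  (running 1/32)
  +(−1)^1/∏(1,1,1,1,3,3)! = -1/36  (running 1/288)
  +(−1)^2/∏(2,0,0,0,4,4)! = 1/1152  (running 5/1152)
⟨..|..⟩ = √(663552/1925)·(5/1152) = +0.080582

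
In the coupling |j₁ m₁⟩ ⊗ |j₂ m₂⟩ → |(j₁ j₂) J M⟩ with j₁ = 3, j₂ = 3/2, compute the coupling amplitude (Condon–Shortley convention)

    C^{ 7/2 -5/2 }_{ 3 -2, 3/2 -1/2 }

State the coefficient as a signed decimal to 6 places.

triangle: 1!·5!·2!/9! = 240/362880
(j±m)!: 1!·5!·1!·2!·1!·6! = 172800
prefactor² = (2J+1)·Δ·N² = 6400/7
  k=0: +1/(0!·1!·5!·1!·0!·1!) = 1/120
  k=1: −1/(1!·0!·4!·0!·1!·2!) = -1/48
Σ = -1/80  ⇒  CG² = 6400/7·(-1/80)² = 1/7
CG = −√(1/7) = -0.377964

-0.377964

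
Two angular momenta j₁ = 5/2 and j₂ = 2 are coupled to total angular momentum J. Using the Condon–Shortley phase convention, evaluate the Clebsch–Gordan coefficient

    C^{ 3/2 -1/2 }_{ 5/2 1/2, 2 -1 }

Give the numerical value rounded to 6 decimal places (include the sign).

-0.487950

√[4·3!2!1!/7! · 3!2!1!3!1!2!] = √(48/35)
  +(−1)^0/∏(0,3,2,1,0,0)! = 1/12  (running 1/12)
  +(−1)^1/∏(1,2,1,0,1,1)! = -1/2  (running -5/12)
⟨..|..⟩ = √(48/35)·(-5/12) = -0.487950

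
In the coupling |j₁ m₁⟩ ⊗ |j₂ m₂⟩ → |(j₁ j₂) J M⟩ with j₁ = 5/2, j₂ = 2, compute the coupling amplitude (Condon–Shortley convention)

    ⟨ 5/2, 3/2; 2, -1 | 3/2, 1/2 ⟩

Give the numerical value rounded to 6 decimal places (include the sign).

−√(2/105) = -0.138013

j₁+j₂−J=3  J+j₁−j₂=2  J−j₁+j₂=1  j₁+j₂+J+1=7
(j₁±m₁, j₂±m₂, J±M) = (4,1,1,3,2,1)
P² = 96/35
sum k=0..1:
  [0] +1/6 = 1/6
  [1] −1/4 = -1/4
S = -1/12
C² = P²·S² = 2/105 ; C = -0.138013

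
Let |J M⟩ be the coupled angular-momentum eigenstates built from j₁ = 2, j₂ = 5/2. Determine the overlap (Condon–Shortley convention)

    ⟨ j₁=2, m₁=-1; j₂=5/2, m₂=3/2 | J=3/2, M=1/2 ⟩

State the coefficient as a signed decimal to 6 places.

+√(2/105) ≈ +0.138013

triangle: 3!×1!×2!/7! = 12/5040
(j±m)!: 1!×3!×4!×1!×2!×1! = 288
prefactor² = (2J+1)×Δ×N² = 96/35
  k=2: +1/(2!×1!×1!×2!×0!×0!) = 1/4
  k=3: −1/(3!×0!×0!×1!×1!×1!) = -1/6
Σ = 1/12  ⇒  CG² = 96/35×1/12² = 2/105
CG = +√(2/105) = +0.138013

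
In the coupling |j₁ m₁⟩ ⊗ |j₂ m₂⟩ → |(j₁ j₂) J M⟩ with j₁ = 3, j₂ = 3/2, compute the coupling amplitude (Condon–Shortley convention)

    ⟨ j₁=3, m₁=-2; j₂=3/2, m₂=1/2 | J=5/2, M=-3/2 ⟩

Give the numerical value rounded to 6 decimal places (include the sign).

+√(1/14) = +0.267261

triangle: 2!·4!·1!/8! = 48/40320
(j±m)!: 1!·5!·2!·1!·1!·4! = 5760
prefactor² = (2J+1)·Δ·N² = 288/7
  k=1: −1/(1!·1!·4!·1!·0!·0!) = -1/24
  k=2: +1/(2!·0!·3!·0!·1!·1!) = 1/12
Σ = 1/24  ⇒  CG² = 288/7·1/24² = 1/14
CG = +√(1/14) = +0.267261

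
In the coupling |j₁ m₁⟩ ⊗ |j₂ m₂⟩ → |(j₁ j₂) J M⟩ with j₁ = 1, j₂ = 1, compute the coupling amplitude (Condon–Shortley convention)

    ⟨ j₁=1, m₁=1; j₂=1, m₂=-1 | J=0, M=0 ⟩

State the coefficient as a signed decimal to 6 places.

+√(1/3) ≈ +0.577350

j₁+j₂−J=2  J+j₁−j₂=0  J−j₁+j₂=0  j₁+j₂+J+1=3
(j₁±m₁, j₂±m₂, J±M) = (2,0,0,2,0,0)
P² = 4/3
sum k=0..0:
  [0] +1/2 = 1/2
S = 1/2
C² = P²·S² = 1/3 ; C = +0.577350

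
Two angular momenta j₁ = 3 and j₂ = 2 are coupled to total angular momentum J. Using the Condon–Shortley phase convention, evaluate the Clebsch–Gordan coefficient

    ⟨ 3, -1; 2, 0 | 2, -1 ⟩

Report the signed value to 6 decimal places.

+0.377964

√[5·3!3!1!/8! · 2!4!2!2!1!3!] = √(36/7)
  +(−1)^1/∏(1,2,3,1,0,0)! = -1/12  (running -1/12)
  +(−1)^2/∏(2,1,2,0,1,1)! = 1/4  (running 1/6)
⟨..|..⟩ = √(36/7)·(1/6) = +0.377964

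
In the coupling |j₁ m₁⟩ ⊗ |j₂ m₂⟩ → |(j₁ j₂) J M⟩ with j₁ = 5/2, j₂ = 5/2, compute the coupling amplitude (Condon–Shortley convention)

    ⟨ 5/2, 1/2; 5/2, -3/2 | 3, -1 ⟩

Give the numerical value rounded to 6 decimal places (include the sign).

triangle: 2!·3!·3!/9! = 72/362880
(j±m)!: 3!·2!·1!·4!·2!·4! = 13824
prefactor² = (2J+1)·Δ·N² = 96/5
  k=0: +1/(0!·2!·2!·1!·1!·2!) = 1/8
  k=1: −1/(1!·1!·1!·0!·2!·3!) = -1/12
Σ = 1/24  ⇒  CG² = 96/5·1/24² = 1/30
CG = +√(1/30) = +0.182574

+√(1/30) = +0.182574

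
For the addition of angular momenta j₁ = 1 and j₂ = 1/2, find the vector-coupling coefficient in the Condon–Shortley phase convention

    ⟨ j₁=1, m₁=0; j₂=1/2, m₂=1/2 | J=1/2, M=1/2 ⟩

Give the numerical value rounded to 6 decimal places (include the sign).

-0.577350  (= −√(1/3))

√[2·1!1!0!/3! · 1!1!1!0!1!0!] = √(1/3)
  +(−1)^1/∏(1,0,0,0,1,0)! = -1  (running -1)
⟨..|..⟩ = √(1/3)·(-1) = -0.577350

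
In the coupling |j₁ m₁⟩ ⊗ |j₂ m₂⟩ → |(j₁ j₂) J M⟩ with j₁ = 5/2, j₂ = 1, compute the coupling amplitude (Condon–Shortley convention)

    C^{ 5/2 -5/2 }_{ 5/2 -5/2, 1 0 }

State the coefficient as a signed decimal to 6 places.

triangle: 1!×4!×1!/7! = 24/5040
(j±m)!: 0!×5!×1!×1!×0!×5! = 14400
prefactor² = (2J+1)×Δ×N² = 2880/7
  k=1: −1/(1!×0!×4!×0!×0!×1!) = -1/24
Σ = -1/24  ⇒  CG² = 2880/7×(-1/24)² = 5/7
CG = −√(5/7) = -0.845154

-0.845154  (= −√(5/7))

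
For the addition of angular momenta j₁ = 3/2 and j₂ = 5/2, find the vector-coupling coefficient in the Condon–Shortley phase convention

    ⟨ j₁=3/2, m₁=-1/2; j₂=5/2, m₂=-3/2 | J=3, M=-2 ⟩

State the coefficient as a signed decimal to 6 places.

triangle: 1!·2!·4!/8! = 48/40320
(j±m)!: 1!·2!·1!·4!·1!·5! = 5760
prefactor² = (2J+1)·Δ·N² = 48
  k=0: +1/(0!·1!·2!·1!·0!·3!) = 1/12
  k=1: −1/(1!·0!·1!·0!·1!·4!) = -1/24
Σ = 1/24  ⇒  CG² = 48·1/24² = 1/12
CG = +√(1/12) = +0.288675

+√(1/12) ≈ +0.288675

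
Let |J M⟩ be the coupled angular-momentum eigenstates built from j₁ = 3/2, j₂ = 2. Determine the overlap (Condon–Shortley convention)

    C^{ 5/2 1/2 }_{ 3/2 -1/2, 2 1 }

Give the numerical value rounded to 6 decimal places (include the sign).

√[6·1!2!3!/7! · 1!2!3!1!3!2!] = √(72/35)
  +(−1)^0/∏(0,1,2,3,0,0)! = 1/12  (running 1/12)
  +(−1)^1/∏(1,0,1,2,1,1)! = -1/2  (running -5/12)
⟨..|..⟩ = √(72/35)·(-5/12) = -0.597614

−√(5/14) ≈ -0.597614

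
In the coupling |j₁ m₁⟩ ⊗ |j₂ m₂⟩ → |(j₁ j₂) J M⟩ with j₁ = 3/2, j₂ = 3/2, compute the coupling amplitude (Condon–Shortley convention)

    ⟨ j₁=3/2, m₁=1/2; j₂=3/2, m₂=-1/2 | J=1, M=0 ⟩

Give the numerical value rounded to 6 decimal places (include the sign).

−√(1/20) = -0.223607

triangle: 2!·1!·1!/5! = 2/120
(j±m)!: 2!·1!·1!·2!·1!·1! = 4
prefactor² = (2J+1)·Δ·N² = 1/5
  k=0: +1/(0!·2!·1!·1!·0!·0!) = 1/2
  k=1: −1/(1!·1!·0!·0!·1!·1!) = -1
Σ = -1/2  ⇒  CG² = 1/5·(-1/2)² = 1/20
CG = −√(1/20) = -0.223607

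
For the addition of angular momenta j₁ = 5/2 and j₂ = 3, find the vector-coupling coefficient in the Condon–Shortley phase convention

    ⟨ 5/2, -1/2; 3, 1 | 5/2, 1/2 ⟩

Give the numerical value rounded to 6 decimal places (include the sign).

j₁+j₂−J=3  J+j₁−j₂=2  J−j₁+j₂=3  j₁+j₂+J+1=9
(j₁±m₁, j₂±m₂, J±M) = (2,3,4,2,3,2)
P² = 288/35
sum k=1..3:
  [1] −1/24 = -1/24
  [2] +1/4 = 1/4
  [3] −1/24 = -1/24
S = 1/6
C² = P²·S² = 8/35 ; C = +0.478091

+0.478091  (= +√(8/35))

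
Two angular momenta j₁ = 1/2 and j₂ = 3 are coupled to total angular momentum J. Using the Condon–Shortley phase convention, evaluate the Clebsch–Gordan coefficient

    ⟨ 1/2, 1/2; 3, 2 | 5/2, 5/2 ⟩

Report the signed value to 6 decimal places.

+√(1/7) ≈ +0.377964

j₁+j₂−J=1  J+j₁−j₂=0  J−j₁+j₂=5  j₁+j₂+J+1=7
(j₁±m₁, j₂±m₂, J±M) = (1,0,5,1,5,0)
P² = 14400/7
sum k=0..0:
  [0] +1/120 = 1/120
S = 1/120
C² = P²·S² = 1/7 ; C = +0.377964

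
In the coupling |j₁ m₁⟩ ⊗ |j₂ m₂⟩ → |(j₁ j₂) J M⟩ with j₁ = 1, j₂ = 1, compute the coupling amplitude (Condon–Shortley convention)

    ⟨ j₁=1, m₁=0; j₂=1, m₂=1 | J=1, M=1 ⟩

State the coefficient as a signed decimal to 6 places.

√[3·1!1!1!/4! · 1!1!2!0!2!0!] = √(1/2)
  +(−1)^1/∏(1,0,0,1,1,0)! = -1  (running -1)
⟨..|..⟩ = √(1/2)·(-1) = -0.707107

-0.707107  (= −√(1/2))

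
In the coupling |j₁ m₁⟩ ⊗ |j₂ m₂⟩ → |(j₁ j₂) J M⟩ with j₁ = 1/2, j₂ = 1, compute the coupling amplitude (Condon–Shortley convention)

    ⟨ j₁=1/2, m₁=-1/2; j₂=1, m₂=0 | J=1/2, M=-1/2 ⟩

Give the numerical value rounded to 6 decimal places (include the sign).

j₁+j₂−J=1  J+j₁−j₂=0  J−j₁+j₂=1  j₁+j₂+J+1=3
(j₁±m₁, j₂±m₂, J±M) = (0,1,1,1,0,1)
P² = 1/3
sum k=1..1:
  [1] −1/1 = -1
S = -1
C² = P²·S² = 1/3 ; C = -0.577350

−√(1/3) ≈ -0.577350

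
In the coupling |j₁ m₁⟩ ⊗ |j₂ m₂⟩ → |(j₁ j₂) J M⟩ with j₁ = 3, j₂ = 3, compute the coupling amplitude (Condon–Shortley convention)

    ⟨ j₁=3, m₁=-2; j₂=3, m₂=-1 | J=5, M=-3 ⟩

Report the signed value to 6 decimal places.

triangle: 1!·5!·5!/12! = 14400/479001600
(j±m)!: 1!·5!·2!·4!·2!·8! = 464486400
prefactor² = (2J+1)·Δ·N² = 153600
  k=0: +1/(0!·1!·5!·2!·0!·3!) = 1/1440
  k=1: −1/(1!·0!·4!·1!·1!·4!) = -1/576
Σ = -1/960  ⇒  CG² = 153600·(-1/960)² = 1/6
CG = −√(1/6) = -0.408248

−√(1/6) = -0.408248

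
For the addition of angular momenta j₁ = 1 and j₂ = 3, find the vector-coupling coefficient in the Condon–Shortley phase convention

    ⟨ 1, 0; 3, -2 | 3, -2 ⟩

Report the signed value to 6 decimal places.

j₁+j₂−J=1  J+j₁−j₂=1  J−j₁+j₂=5  j₁+j₂+J+1=8
(j₁±m₁, j₂±m₂, J±M) = (1,1,1,5,1,5)
P² = 300
sum k=0..1:
  [0] +1/24 = 1/24
  [1] −1/120 = -1/120
S = 1/30
C² = P²·S² = 1/3 ; C = +0.577350

+√(1/3) ≈ +0.577350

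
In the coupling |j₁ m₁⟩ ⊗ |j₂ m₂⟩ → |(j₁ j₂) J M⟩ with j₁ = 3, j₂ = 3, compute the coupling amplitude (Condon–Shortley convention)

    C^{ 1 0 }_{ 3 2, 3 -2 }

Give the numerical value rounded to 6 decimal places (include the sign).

triangle: 5!*1!*1!/8! = 120/40320
(j±m)!: 5!*1!*1!*5!*1!*1! = 14400
prefactor² = (2J+1)*Δ*N² = 900/7
  k=0: +1/(0!*5!*1!*1!*0!*0!) = 1/120
  k=1: −1/(1!*4!*0!*0!*1!*1!) = -1/24
Σ = -1/30  ⇒  CG² = 900/7*(-1/30)² = 1/7
CG = −√(1/7) = -0.377964

−√(1/7) = -0.377964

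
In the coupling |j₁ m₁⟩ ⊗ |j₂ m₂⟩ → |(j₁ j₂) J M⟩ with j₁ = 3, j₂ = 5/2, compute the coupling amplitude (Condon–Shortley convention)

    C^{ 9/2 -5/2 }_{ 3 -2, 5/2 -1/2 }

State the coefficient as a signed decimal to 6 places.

−√(49/198) ≈ -0.497468

triangle: 1!·5!·4!/11! = 2880/39916800
(j±m)!: 1!·5!·2!·3!·2!·7! = 14515200
prefactor² = (2J+1)·Δ·N² = 115200/11
  k=0: +1/(0!·1!·5!·2!·0!·2!) = 1/480
  k=1: −1/(1!·0!·4!·1!·1!·3!) = -1/144
Σ = -7/1440  ⇒  CG² = 115200/11·(-7/1440)² = 49/198
CG = −√(49/198) = -0.497468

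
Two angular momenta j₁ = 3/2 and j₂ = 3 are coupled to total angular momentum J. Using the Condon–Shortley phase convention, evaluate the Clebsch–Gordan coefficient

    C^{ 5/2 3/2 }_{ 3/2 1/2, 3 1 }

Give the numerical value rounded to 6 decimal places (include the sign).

triangle: 2!*1!*4!/8! = 48/40320
(j±m)!: 2!*1!*4!*2!*4!*1! = 2304
prefactor² = (2J+1)*Δ*N² = 576/35
  k=0: +1/(0!*2!*1!*4!*0!*0!) = 1/48
  k=1: −1/(1!*1!*0!*3!*1!*1!) = -1/6
Σ = -7/48  ⇒  CG² = 576/35*(-7/48)² = 7/20
CG = −√(7/20) = -0.591608

-0.591608  (= −√(7/20))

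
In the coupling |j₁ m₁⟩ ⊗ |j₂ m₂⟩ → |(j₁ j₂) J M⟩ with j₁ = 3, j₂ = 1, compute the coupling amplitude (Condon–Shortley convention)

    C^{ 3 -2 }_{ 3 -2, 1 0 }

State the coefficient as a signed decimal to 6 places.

√[7·1!5!1!/8! · 1!5!1!1!1!5!] = √(300)
  +(−1)^0/∏(0,1,5,1,0,0)! = 1/120  (running 1/120)
  +(−1)^1/∏(1,0,4,0,1,1)! = -1/24  (running -1/30)
⟨..|..⟩ = √(300)·(-1/30) = -0.577350

−√(1/3) ≈ -0.577350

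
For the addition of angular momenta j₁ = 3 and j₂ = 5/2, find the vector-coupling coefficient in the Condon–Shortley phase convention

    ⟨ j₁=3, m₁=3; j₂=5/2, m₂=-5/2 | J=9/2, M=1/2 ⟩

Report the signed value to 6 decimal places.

triangle: 1!*5!*4!/11! = 2880/39916800
(j±m)!: 6!*0!*0!*5!*5!*4! = 248832000
prefactor² = (2J+1)*Δ*N² = 13824000/77
  k=0: +1/(0!*1!*0!*0!*5!*4!) = 1/2880
Σ = 1/2880  ⇒  CG² = 13824000/77*1/2880² = 5/231
CG = +√(5/231) = +0.147122

+√(5/231) = +0.147122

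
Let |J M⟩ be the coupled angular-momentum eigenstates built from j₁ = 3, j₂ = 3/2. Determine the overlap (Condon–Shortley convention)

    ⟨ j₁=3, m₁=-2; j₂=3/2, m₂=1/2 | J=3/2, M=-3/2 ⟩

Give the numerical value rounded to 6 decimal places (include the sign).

triangle: 3!*3!*0!/7! = 36/5040
(j±m)!: 1!*5!*2!*1!*0!*3! = 1440
prefactor² = (2J+1)*Δ*N² = 288/7
  k=2: +1/(2!*1!*3!*0!*0!*0!) = 1/12
Σ = 1/12  ⇒  CG² = 288/7*1/12² = 2/7
CG = +√(2/7) = +0.534522

+√(2/7) = +0.534522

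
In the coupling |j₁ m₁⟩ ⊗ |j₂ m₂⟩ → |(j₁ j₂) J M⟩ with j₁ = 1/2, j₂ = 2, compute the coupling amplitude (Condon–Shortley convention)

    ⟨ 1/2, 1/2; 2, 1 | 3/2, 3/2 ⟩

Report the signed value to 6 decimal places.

+0.447214  (= +√(1/5))

j₁+j₂−J=1  J+j₁−j₂=0  J−j₁+j₂=3  j₁+j₂+J+1=5
(j₁±m₁, j₂±m₂, J±M) = (1,0,3,1,3,0)
P² = 36/5
sum k=0..0:
  [0] +1/6 = 1/6
S = 1/6
C² = P²·S² = 1/5 ; C = +0.447214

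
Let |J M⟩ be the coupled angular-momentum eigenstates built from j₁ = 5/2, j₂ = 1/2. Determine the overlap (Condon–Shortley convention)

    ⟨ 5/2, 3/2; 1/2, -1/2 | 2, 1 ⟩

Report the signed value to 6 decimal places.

+0.816497  (= +√(2/3))

triangle: 1!×4!×0!/6! = 24/720
(j±m)!: 4!×1!×0!×1!×3!×1! = 144
prefactor² = (2J+1)×Δ×N² = 24
  k=0: +1/(0!×1!×1!×0!×3!×0!) = 1/6
Σ = 1/6  ⇒  CG² = 24×1/6² = 2/3
CG = +√(2/3) = +0.816497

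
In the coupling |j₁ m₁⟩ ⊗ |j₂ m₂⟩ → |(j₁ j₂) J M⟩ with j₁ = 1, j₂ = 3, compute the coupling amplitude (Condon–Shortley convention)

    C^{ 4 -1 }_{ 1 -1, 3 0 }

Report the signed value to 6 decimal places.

√[9·0!2!6!/9! · 0!2!3!3!3!5!] = √(12960/7)
  +(−1)^0/∏(0,0,2,3,0,3)! = 1/72  (running 1/72)
⟨..|..⟩ = √(12960/7)·(1/72) = +0.597614

+√(5/14) ≈ +0.597614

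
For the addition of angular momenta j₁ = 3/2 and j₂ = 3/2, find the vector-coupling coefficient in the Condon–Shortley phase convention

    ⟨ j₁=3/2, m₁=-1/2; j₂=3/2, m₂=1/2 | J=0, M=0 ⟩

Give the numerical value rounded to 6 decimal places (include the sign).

√[1·3!0!0!/4! · 1!2!2!1!0!0!] = √(1)
  +(−1)^2/∏(2,1,0,0,0,0)! = 1/2  (running 1/2)
⟨..|..⟩ = √(1)·(1/2) = +0.500000

+0.500000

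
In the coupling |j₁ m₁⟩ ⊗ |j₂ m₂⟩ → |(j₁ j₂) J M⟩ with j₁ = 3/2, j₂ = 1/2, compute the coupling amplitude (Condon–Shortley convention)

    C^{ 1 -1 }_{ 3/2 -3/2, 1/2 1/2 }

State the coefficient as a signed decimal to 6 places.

-0.866025

j₁+j₂−J=1  J+j₁−j₂=2  J−j₁+j₂=0  j₁+j₂+J+1=4
(j₁±m₁, j₂±m₂, J±M) = (0,3,1,0,0,2)
P² = 3
sum k=1..1:
  [1] −1/2 = -1/2
S = -1/2
C² = P²·S² = 3/4 ; C = -0.866025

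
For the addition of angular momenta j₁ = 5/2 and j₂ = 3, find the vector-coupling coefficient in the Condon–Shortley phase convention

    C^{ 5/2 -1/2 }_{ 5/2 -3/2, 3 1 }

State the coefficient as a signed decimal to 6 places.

+0.169031  (= +√(1/35))

triangle: 3!*2!*3!/9! = 72/362880
(j±m)!: 1!*4!*4!*2!*2!*3! = 13824
prefactor² = (2J+1)*Δ*N² = 576/35
  k=2: +1/(2!*1!*2!*2!*0!*1!) = 1/8
  k=3: −1/(3!*0!*1!*1!*1!*2!) = -1/12
Σ = 1/24  ⇒  CG² = 576/35*1/24² = 1/35
CG = +√(1/35) = +0.169031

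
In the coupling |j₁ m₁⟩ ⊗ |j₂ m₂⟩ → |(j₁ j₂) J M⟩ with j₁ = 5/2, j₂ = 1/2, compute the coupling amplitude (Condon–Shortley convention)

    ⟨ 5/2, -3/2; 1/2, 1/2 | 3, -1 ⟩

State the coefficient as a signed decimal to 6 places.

+0.577350  (= +√(1/3))

√[7·0!5!1!/7! · 1!4!1!0!2!4!] = √(192)
  +(−1)^0/∏(0,0,4,1,1,0)! = 1/24  (running 1/24)
⟨..|..⟩ = √(192)·(1/24) = +0.577350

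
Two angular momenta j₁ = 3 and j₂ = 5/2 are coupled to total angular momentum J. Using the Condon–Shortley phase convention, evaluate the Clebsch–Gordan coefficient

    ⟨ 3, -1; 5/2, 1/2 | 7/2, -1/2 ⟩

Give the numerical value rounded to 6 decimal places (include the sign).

triangle: 2!*4!*3!/10! = 288/3628800
(j±m)!: 2!*4!*3!*2!*3!*4! = 82944
prefactor² = (2J+1)*Δ*N² = 9216/175
  k=0: +1/(0!*2!*4!*3!*0!*0!) = 1/288
  k=1: −1/(1!*1!*3!*2!*1!*1!) = -1/12
  k=2: +1/(2!*0!*2!*1!*2!*2!) = 1/16
Σ = -5/288  ⇒  CG² = 9216/175*(-5/288)² = 1/63
CG = −√(1/63) = -0.125988

−√(1/63) ≈ -0.125988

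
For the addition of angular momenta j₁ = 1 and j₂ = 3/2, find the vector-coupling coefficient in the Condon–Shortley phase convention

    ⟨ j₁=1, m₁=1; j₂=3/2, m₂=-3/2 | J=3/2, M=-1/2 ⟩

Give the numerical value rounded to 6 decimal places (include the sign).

+0.632456  (= +√(2/5))

√[4·1!1!2!/5! · 2!0!0!3!1!2!] = √(8/5)
  +(−1)^0/∏(0,1,0,0,1,2)! = 1/2  (running 1/2)
⟨..|..⟩ = √(8/5)·(1/2) = +0.632456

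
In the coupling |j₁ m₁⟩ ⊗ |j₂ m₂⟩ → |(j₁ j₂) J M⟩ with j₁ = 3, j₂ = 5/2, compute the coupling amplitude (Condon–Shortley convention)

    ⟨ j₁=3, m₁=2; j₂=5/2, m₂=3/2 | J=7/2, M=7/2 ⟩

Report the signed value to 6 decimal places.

j₁+j₂−J=2  J+j₁−j₂=4  J−j₁+j₂=3  j₁+j₂+J+1=10
(j₁±m₁, j₂±m₂, J±M) = (5,1,4,1,7,0)
P² = 9216
sum k=1..1:
  [1] −1/144 = -1/144
S = -1/144
C² = P²·S² = 4/9 ; C = -0.666667

-0.666667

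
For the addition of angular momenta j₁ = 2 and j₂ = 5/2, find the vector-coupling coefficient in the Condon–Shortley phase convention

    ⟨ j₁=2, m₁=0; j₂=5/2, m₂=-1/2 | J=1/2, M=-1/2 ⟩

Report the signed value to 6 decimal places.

triangle: 4!·0!·1!/6! = 24/720
(j±m)!: 2!·2!·2!·3!·0!·1! = 48
prefactor² = (2J+1)·Δ·N² = 16/5
  k=2: +1/(2!·2!·0!·0!·0!·1!) = 1/4
Σ = 1/4  ⇒  CG² = 16/5·1/4² = 1/5
CG = +√(1/5) = +0.447214

+√(1/5) = +0.447214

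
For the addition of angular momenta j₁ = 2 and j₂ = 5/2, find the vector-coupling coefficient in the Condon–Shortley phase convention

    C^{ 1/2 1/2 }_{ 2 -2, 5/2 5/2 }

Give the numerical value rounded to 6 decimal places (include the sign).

+√(1/3) = +0.577350

j₁+j₂−J=4  J+j₁−j₂=0  J−j₁+j₂=1  j₁+j₂+J+1=6
(j₁±m₁, j₂±m₂, J±M) = (0,4,5,0,1,0)
P² = 192
sum k=4..4:
  [4] +1/24 = 1/24
S = 1/24
C² = P²·S² = 1/3 ; C = +0.577350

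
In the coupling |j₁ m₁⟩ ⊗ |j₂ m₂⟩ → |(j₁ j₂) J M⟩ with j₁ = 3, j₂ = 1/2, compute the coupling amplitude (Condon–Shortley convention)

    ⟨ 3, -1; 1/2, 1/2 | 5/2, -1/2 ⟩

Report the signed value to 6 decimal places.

−√(4/7) ≈ -0.755929

j₁+j₂−J=1  J+j₁−j₂=5  J−j₁+j₂=0  j₁+j₂+J+1=7
(j₁±m₁, j₂±m₂, J±M) = (2,4,1,0,2,3)
P² = 576/7
sum k=1..1:
  [1] −1/12 = -1/12
S = -1/12
C² = P²·S² = 4/7 ; C = -0.755929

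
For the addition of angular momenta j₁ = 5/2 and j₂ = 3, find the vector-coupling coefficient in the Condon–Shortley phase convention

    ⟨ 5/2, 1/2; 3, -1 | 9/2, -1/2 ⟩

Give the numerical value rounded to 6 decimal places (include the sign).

triangle: 1!·4!·5!/11! = 2880/39916800
(j±m)!: 3!·2!·2!·4!·4!·5! = 1658880
prefactor² = (2J+1)·Δ·N² = 92160/77
  k=0: +1/(0!·1!·2!·2!·2!·3!) = 1/48
  k=1: −1/(1!·0!·1!·1!·3!·4!) = -1/144
Σ = 1/72  ⇒  CG² = 92160/77·1/72² = 160/693
CG = +√(160/693) = +0.480500

+0.480500  (= +√(160/693))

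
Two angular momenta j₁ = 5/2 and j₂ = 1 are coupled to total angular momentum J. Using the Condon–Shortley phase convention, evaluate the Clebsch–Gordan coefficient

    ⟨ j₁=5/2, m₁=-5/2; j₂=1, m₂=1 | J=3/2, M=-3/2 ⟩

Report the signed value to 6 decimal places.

j₁+j₂−J=2  J+j₁−j₂=3  J−j₁+j₂=0  j₁+j₂+J+1=6
(j₁±m₁, j₂±m₂, J±M) = (0,5,2,0,0,3)
P² = 96
sum k=2..2:
  [2] +1/12 = 1/12
S = 1/12
C² = P²·S² = 2/3 ; C = +0.816497

+0.816497  (= +√(2/3))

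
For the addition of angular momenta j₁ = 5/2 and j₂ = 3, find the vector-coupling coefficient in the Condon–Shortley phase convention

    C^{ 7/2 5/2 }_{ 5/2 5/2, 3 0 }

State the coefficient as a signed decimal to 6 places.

√[8·2!3!4!/10! · 5!0!3!3!6!1!] = √(13824/7)
  +(−1)^0/∏(0,2,0,3,3,1)! = 1/72  (running 1/72)
⟨..|..⟩ = √(13824/7)·(1/72) = +0.617213

+√(8/21) = +0.617213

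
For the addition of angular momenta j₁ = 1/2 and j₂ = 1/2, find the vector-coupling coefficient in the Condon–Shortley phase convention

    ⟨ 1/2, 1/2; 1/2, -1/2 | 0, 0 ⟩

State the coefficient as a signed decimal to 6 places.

triangle: 1!*0!*0!/2! = 1/2
(j±m)!: 1!*0!*0!*1!*0!*0! = 1
prefactor² = (2J+1)*Δ*N² = 1/2
  k=0: +1/(0!*1!*0!*0!*0!*0!) = 1
Σ = 1  ⇒  CG² = 1/2*1² = 1/2
CG = +√(1/2) = +0.707107

+√(1/2) = +0.707107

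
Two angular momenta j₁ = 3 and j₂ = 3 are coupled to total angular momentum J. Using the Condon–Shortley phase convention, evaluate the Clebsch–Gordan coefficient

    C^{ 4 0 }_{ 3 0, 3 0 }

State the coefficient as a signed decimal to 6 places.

−√(18/77) = -0.483494

j₁+j₂−J=2  J+j₁−j₂=4  J−j₁+j₂=4  j₁+j₂+J+1=11
(j₁±m₁, j₂±m₂, J±M) = (3,3,3,3,4,4)
P² = 373248/1925
sum k=0..2:
  [0] +1/72 = 1/72
  [1] −1/16 = -1/16
  [2] +1/72 = 1/72
S = -5/144
C² = P²·S² = 18/77 ; C = -0.483494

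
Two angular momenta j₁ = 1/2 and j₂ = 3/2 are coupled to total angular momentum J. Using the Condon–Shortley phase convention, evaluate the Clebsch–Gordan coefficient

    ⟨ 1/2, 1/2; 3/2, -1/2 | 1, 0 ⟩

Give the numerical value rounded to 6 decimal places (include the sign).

+√(1/2) = +0.707107

√[3·1!0!2!/4! · 1!0!1!2!1!1!] = √(1/2)
  +(−1)^0/∏(0,1,0,1,0,1)! = 1  (running 1)
⟨..|..⟩ = √(1/2)·(1) = +0.707107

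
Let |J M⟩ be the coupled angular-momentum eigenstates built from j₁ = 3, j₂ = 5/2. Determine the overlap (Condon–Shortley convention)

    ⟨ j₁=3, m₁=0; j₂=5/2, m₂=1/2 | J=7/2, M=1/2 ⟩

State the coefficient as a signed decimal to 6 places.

triangle: 2!×4!×3!/10! = 288/3628800
(j±m)!: 3!×3!×3!×2!×4!×3! = 62208
prefactor² = (2J+1)×Δ×N² = 6912/175
  k=0: +1/(0!×2!×3!×3!×1!×0!) = 1/72
  k=1: −1/(1!×1!×2!×2!×2!×1!) = -1/8
  k=2: +1/(2!×0!×1!×1!×3!×2!) = 1/24
Σ = -5/72  ⇒  CG² = 6912/175×(-5/72)² = 4/21
CG = −√(4/21) = -0.436436

−√(4/21) = -0.436436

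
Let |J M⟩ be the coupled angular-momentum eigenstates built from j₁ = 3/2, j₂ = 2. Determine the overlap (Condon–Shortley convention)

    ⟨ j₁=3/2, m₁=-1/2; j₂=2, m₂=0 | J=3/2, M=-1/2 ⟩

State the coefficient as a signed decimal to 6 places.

j₁+j₂−J=2  J+j₁−j₂=1  J−j₁+j₂=2  j₁+j₂+J+1=6
(j₁±m₁, j₂±m₂, J±M) = (1,2,2,2,1,2)
P² = 16/45
sum k=1..2:
  [1] −1/1 = -1
  [2] +1/4 = 1/4
S = -3/4
C² = P²·S² = 1/5 ; C = -0.447214

-0.447214  (= −√(1/5))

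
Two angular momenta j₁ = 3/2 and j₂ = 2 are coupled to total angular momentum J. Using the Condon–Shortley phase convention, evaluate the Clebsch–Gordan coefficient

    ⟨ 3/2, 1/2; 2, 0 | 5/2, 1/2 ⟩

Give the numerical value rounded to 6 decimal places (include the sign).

+√(3/35) = +0.292770

j₁+j₂−J=1  J+j₁−j₂=2  J−j₁+j₂=3  j₁+j₂+J+1=7
(j₁±m₁, j₂±m₂, J±M) = (2,1,2,2,3,2)
P² = 48/35
sum k=0..1:
  [0] +1/2 = 1/2
  [1] −1/4 = -1/4
S = 1/4
C² = P²·S² = 3/35 ; C = +0.292770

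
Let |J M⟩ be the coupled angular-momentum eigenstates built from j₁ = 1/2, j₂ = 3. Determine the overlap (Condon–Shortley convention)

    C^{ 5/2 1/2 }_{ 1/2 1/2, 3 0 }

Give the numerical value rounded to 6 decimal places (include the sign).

√[6·1!0!5!/7! · 1!0!3!3!3!2!] = √(432/7)
  +(−1)^0/∏(0,1,0,3,0,2)! = 1/12  (running 1/12)
⟨..|..⟩ = √(432/7)·(1/12) = +0.654654

+√(3/7) = +0.654654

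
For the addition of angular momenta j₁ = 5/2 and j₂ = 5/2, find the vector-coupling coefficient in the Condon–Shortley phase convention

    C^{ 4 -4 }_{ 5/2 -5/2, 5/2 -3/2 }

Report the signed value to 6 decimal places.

j₁+j₂−J=1  J+j₁−j₂=4  J−j₁+j₂=4  j₁+j₂+J+1=10
(j₁±m₁, j₂±m₂, J±M) = (0,5,1,4,0,8)
P² = 165888
sum k=1..1:
  [1] −1/576 = -1/576
S = -1/576
C² = P²·S² = 1/2 ; C = -0.707107

−√(1/2) = -0.707107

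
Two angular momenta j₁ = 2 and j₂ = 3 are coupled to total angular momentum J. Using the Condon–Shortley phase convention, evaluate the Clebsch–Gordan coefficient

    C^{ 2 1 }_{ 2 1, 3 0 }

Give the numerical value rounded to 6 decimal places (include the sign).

-0.534522  (= −√(2/7))

√[5·3!1!3!/8! · 3!1!3!3!3!1!] = √(81/14)
  +(−1)^0/∏(0,3,1,3,0,0)! = 1/36  (running 1/36)
  +(−1)^1/∏(1,2,0,2,1,1)! = -1/4  (running -2/9)
⟨..|..⟩ = √(81/14)·(-2/9) = -0.534522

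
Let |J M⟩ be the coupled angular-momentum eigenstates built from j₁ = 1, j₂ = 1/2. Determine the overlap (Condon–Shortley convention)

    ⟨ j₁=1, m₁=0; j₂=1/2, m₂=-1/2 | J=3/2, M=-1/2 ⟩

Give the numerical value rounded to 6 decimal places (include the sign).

+√(2/3) ≈ +0.816497

j₁+j₂−J=0  J+j₁−j₂=2  J−j₁+j₂=1  j₁+j₂+J+1=4
(j₁±m₁, j₂±m₂, J±M) = (1,1,0,1,1,2)
P² = 2/3
sum k=0..0:
  [0] +1/1 = 1
S = 1
C² = P²·S² = 2/3 ; C = +0.816497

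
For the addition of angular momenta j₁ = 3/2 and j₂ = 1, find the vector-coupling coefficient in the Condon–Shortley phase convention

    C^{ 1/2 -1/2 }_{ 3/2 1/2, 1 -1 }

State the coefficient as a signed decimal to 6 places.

+0.408248  (= +√(1/6))

triangle: 2!×1!×0!/4! = 2/24
(j±m)!: 2!×1!×0!×2!×0!×1! = 4
prefactor² = (2J+1)×Δ×N² = 2/3
  k=0: +1/(0!×2!×1!×0!×0!×0!) = 1/2
Σ = 1/2  ⇒  CG² = 2/3×1/2² = 1/6
CG = +√(1/6) = +0.408248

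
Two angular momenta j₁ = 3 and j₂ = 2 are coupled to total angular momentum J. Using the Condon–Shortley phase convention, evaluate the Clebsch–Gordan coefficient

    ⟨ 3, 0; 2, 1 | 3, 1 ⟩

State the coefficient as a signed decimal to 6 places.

j₁+j₂−J=2  J+j₁−j₂=4  J−j₁+j₂=2  j₁+j₂+J+1=9
(j₁±m₁, j₂±m₂, J±M) = (3,3,3,1,4,2)
P² = 96/5
sum k=1..2:
  [1] −1/8 = -1/8
  [2] +1/12 = 1/12
S = -1/24
C² = P²·S² = 1/30 ; C = -0.182574

-0.182574  (= −√(1/30))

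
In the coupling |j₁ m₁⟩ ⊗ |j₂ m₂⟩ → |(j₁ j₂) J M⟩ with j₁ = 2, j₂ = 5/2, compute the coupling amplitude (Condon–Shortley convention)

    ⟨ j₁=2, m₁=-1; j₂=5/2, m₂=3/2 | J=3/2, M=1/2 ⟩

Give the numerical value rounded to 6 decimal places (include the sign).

triangle: 3!*1!*2!/7! = 12/5040
(j±m)!: 1!*3!*4!*1!*2!*1! = 288
prefactor² = (2J+1)*Δ*N² = 96/35
  k=2: +1/(2!*1!*1!*2!*0!*0!) = 1/4
  k=3: −1/(3!*0!*0!*1!*1!*1!) = -1/6
Σ = 1/12  ⇒  CG² = 96/35*1/12² = 2/105
CG = +√(2/105) = +0.138013

+√(2/105) = +0.138013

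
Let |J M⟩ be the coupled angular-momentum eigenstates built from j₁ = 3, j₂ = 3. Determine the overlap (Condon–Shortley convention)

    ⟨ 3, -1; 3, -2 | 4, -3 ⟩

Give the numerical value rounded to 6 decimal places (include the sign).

−√(1/11) ≈ -0.301511

triangle: 2!×4!×4!/11! = 1152/39916800
(j±m)!: 2!×4!×1!×5!×1!×7! = 29030400
prefactor² = (2J+1)×Δ×N² = 82944/11
  k=0: +1/(0!×2!×4!×1!×0!×3!) = 1/288
  k=1: −1/(1!×1!×3!×0!×1!×4!) = -1/144
Σ = -1/288  ⇒  CG² = 82944/11×(-1/288)² = 1/11
CG = −√(1/11) = -0.301511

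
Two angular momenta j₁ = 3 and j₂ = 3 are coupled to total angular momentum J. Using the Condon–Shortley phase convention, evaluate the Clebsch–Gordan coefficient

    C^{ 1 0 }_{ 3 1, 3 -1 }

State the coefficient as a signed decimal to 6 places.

j₁+j₂−J=5  J+j₁−j₂=1  J−j₁+j₂=1  j₁+j₂+J+1=8
(j₁±m₁, j₂±m₂, J±M) = (4,2,2,4,1,1)
P² = 144/7
sum k=1..2:
  [1] −1/24 = -1/24
  [2] +1/12 = 1/12
S = 1/24
C² = P²·S² = 1/28 ; C = +0.188982

+√(1/28) ≈ +0.188982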